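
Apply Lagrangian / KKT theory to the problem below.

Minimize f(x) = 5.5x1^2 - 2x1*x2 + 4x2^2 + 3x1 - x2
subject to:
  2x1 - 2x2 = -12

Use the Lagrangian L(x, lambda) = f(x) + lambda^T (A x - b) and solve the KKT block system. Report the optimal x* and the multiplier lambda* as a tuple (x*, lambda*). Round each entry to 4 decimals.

Form the Lagrangian:
  L(x, lambda) = (1/2) x^T Q x + c^T x + lambda^T (A x - b)
Stationarity (grad_x L = 0): Q x + c + A^T lambda = 0.
Primal feasibility: A x = b.

This gives the KKT block system:
  [ Q   A^T ] [ x     ]   [-c ]
  [ A    0  ] [ lambda ] = [ b ]

Solving the linear system:
  x*      = (-2.5333, 3.4667)
  lambda* = (15.9)
  f(x*)   = 89.8667

x* = (-2.5333, 3.4667), lambda* = (15.9)


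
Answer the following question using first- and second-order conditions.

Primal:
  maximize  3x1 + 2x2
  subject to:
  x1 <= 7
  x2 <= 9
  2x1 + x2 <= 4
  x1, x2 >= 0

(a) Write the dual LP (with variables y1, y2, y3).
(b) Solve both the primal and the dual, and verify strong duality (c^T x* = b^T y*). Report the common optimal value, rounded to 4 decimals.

The standard primal-dual pair for 'max c^T x s.t. A x <= b, x >= 0' is:
  Dual:  min b^T y  s.t.  A^T y >= c,  y >= 0.

So the dual LP is:
  minimize  7y1 + 9y2 + 4y3
  subject to:
    y1 + 2y3 >= 3
    y2 + y3 >= 2
    y1, y2, y3 >= 0

Solving the primal: x* = (0, 4).
  primal value c^T x* = 8.
Solving the dual: y* = (0, 0, 2).
  dual value b^T y* = 8.
Strong duality: c^T x* = b^T y*. Confirmed.

8


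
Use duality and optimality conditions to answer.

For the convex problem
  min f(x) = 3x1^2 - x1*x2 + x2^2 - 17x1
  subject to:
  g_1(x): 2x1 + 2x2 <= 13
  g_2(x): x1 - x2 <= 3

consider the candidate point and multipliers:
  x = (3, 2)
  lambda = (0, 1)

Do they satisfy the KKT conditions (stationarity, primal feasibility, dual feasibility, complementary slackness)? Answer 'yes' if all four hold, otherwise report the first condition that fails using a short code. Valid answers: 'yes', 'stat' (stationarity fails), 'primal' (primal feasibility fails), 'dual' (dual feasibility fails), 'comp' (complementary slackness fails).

Gradient of f: grad f(x) = Q x + c = (-1, 1)
Constraint values g_i(x) = a_i^T x - b_i:
  g_1((3, 2)) = -3
  g_2((3, 2)) = -2
Stationarity residual: grad f(x) + sum_i lambda_i a_i = (0, 0)
  -> stationarity OK
Primal feasibility (all g_i <= 0): OK
Dual feasibility (all lambda_i >= 0): OK
Complementary slackness (lambda_i * g_i(x) = 0 for all i): FAILS

Verdict: the first failing condition is complementary_slackness -> comp.

comp


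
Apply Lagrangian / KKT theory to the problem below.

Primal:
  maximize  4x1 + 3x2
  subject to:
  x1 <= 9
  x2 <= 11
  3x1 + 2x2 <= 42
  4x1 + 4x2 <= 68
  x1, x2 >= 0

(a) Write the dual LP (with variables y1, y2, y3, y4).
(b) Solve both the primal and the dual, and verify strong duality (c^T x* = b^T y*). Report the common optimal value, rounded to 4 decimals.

The standard primal-dual pair for 'max c^T x s.t. A x <= b, x >= 0' is:
  Dual:  min b^T y  s.t.  A^T y >= c,  y >= 0.

So the dual LP is:
  minimize  9y1 + 11y2 + 42y3 + 68y4
  subject to:
    y1 + 3y3 + 4y4 >= 4
    y2 + 2y3 + 4y4 >= 3
    y1, y2, y3, y4 >= 0

Solving the primal: x* = (8, 9).
  primal value c^T x* = 59.
Solving the dual: y* = (0, 0, 1, 0.25).
  dual value b^T y* = 59.
Strong duality: c^T x* = b^T y*. Confirmed.

59


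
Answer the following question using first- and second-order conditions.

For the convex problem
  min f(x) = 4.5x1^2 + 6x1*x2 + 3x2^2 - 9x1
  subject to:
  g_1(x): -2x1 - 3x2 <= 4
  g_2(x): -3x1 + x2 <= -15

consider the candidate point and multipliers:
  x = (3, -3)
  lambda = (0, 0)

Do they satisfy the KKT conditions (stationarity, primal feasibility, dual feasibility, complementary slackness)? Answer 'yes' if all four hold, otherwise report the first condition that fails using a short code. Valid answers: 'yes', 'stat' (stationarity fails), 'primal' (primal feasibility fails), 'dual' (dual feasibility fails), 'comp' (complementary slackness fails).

Gradient of f: grad f(x) = Q x + c = (0, 0)
Constraint values g_i(x) = a_i^T x - b_i:
  g_1((3, -3)) = -1
  g_2((3, -3)) = 3
Stationarity residual: grad f(x) + sum_i lambda_i a_i = (0, 0)
  -> stationarity OK
Primal feasibility (all g_i <= 0): FAILS
Dual feasibility (all lambda_i >= 0): OK
Complementary slackness (lambda_i * g_i(x) = 0 for all i): OK

Verdict: the first failing condition is primal_feasibility -> primal.

primal


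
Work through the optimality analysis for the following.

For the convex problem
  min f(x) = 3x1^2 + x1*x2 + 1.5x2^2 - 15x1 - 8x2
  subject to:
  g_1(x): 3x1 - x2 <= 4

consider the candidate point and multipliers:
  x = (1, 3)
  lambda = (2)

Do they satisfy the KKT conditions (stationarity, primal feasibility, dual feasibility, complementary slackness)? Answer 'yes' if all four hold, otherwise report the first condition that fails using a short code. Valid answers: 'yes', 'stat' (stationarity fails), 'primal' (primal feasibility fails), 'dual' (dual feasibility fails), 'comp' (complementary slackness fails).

Gradient of f: grad f(x) = Q x + c = (-6, 2)
Constraint values g_i(x) = a_i^T x - b_i:
  g_1((1, 3)) = -4
Stationarity residual: grad f(x) + sum_i lambda_i a_i = (0, 0)
  -> stationarity OK
Primal feasibility (all g_i <= 0): OK
Dual feasibility (all lambda_i >= 0): OK
Complementary slackness (lambda_i * g_i(x) = 0 for all i): FAILS

Verdict: the first failing condition is complementary_slackness -> comp.

comp


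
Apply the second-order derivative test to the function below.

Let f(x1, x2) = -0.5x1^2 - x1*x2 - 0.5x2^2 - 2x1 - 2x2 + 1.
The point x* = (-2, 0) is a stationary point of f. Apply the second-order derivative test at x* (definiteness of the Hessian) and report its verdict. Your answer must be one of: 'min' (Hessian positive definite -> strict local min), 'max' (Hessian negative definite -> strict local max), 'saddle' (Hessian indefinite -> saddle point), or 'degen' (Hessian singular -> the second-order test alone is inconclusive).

Compute the Hessian H = grad^2 f:
  H = [[-1, -1], [-1, -1]]
Verify stationarity: grad f(x*) = H x* + g = (0, 0).
Eigenvalues of H: -2, 0.
H has a zero eigenvalue (singular; negative semidefinite but not definite), so H is neither positive definite, negative definite, nor indefinite. The second-order test alone is inconclusive -> degen.
(Indeed, f is constant along the null direction of H through x*, so x* is not a strict local extremum.)

degen


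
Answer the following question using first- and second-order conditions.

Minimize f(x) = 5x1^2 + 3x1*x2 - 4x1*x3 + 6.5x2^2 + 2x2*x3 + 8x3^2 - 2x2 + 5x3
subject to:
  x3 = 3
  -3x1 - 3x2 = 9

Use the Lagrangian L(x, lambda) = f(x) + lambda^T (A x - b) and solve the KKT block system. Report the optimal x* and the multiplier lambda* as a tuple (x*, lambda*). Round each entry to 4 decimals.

Form the Lagrangian:
  L(x, lambda) = (1/2) x^T Q x + c^T x + lambda^T (A x - b)
Stationarity (grad_x L = 0): Q x + c + A^T lambda = 0.
Primal feasibility: A x = b.

This gives the KKT block system:
  [ Q   A^T ] [ x     ]   [-c ]
  [ A    0  ] [ lambda ] = [ b ]

Solving the linear system:
  x*      = (-0.8235, -2.1765, 3)
  lambda* = (-51.9412, -8.9216)
  f(x*)   = 127.7353

x* = (-0.8235, -2.1765, 3), lambda* = (-51.9412, -8.9216)


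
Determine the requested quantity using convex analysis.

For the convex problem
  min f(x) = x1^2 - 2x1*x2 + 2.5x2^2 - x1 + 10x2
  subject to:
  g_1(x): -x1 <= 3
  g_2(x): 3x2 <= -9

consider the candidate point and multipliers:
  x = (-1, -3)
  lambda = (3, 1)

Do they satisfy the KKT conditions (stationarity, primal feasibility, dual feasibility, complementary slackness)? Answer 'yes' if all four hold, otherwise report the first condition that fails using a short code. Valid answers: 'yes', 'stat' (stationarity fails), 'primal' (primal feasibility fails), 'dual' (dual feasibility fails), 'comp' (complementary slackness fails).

Gradient of f: grad f(x) = Q x + c = (3, -3)
Constraint values g_i(x) = a_i^T x - b_i:
  g_1((-1, -3)) = -2
  g_2((-1, -3)) = 0
Stationarity residual: grad f(x) + sum_i lambda_i a_i = (0, 0)
  -> stationarity OK
Primal feasibility (all g_i <= 0): OK
Dual feasibility (all lambda_i >= 0): OK
Complementary slackness (lambda_i * g_i(x) = 0 for all i): FAILS

Verdict: the first failing condition is complementary_slackness -> comp.

comp


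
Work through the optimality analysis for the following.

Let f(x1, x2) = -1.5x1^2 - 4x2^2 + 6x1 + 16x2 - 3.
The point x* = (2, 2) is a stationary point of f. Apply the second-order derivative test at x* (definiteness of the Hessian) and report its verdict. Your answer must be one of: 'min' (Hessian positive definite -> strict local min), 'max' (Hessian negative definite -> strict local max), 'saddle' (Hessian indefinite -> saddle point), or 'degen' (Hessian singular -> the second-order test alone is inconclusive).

Compute the Hessian H = grad^2 f:
  H = [[-3, 0], [0, -8]]
Verify stationarity: grad f(x*) = H x* + g = (0, 0).
Eigenvalues of H: -8, -3.
Both eigenvalues < 0, so H is negative definite -> x* is a strict local max.

max


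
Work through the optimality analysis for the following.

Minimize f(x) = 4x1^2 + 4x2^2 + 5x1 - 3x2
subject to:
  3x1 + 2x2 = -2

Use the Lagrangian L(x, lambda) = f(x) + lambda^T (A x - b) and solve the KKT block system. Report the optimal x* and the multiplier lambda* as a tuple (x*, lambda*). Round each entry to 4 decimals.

Form the Lagrangian:
  L(x, lambda) = (1/2) x^T Q x + c^T x + lambda^T (A x - b)
Stationarity (grad_x L = 0): Q x + c + A^T lambda = 0.
Primal feasibility: A x = b.

This gives the KKT block system:
  [ Q   A^T ] [ x     ]   [-c ]
  [ A    0  ] [ lambda ] = [ b ]

Solving the linear system:
  x*      = (-0.8269, 0.2404)
  lambda* = (0.5385)
  f(x*)   = -1.8894

x* = (-0.8269, 0.2404), lambda* = (0.5385)


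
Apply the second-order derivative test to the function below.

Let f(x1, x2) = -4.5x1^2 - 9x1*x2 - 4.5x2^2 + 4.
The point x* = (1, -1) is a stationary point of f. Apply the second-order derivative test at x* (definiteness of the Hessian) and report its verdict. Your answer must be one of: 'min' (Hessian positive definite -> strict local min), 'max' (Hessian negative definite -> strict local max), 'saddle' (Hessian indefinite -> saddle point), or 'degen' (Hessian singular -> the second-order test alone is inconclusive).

Compute the Hessian H = grad^2 f:
  H = [[-9, -9], [-9, -9]]
Verify stationarity: grad f(x*) = H x* + g = (0, 0).
Eigenvalues of H: -18, 0.
H has a zero eigenvalue (singular; negative semidefinite but not definite), so H is neither positive definite, negative definite, nor indefinite. The second-order test alone is inconclusive -> degen.
(Indeed, f is constant along the null direction of H through x*, so x* is not a strict local extremum.)

degen


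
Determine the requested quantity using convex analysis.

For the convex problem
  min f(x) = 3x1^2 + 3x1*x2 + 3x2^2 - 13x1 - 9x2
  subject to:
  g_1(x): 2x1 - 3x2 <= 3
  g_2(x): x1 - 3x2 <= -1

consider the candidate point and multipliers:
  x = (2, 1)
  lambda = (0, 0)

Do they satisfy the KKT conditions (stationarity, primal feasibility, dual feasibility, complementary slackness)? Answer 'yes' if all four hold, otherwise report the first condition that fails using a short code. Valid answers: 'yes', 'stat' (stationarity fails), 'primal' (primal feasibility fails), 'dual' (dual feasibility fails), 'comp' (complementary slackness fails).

Gradient of f: grad f(x) = Q x + c = (2, 3)
Constraint values g_i(x) = a_i^T x - b_i:
  g_1((2, 1)) = -2
  g_2((2, 1)) = 0
Stationarity residual: grad f(x) + sum_i lambda_i a_i = (2, 3)
  -> stationarity FAILS
Primal feasibility (all g_i <= 0): OK
Dual feasibility (all lambda_i >= 0): OK
Complementary slackness (lambda_i * g_i(x) = 0 for all i): OK

Verdict: the first failing condition is stationarity -> stat.

stat


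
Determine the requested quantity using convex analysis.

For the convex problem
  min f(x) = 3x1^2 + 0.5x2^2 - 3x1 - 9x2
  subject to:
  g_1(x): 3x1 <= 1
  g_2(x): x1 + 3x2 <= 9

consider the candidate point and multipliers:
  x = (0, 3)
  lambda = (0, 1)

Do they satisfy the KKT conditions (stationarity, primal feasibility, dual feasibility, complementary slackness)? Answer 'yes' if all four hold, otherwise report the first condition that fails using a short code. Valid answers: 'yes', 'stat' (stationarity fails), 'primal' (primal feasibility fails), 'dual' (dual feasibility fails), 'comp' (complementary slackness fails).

Gradient of f: grad f(x) = Q x + c = (-3, -6)
Constraint values g_i(x) = a_i^T x - b_i:
  g_1((0, 3)) = -1
  g_2((0, 3)) = 0
Stationarity residual: grad f(x) + sum_i lambda_i a_i = (-2, -3)
  -> stationarity FAILS
Primal feasibility (all g_i <= 0): OK
Dual feasibility (all lambda_i >= 0): OK
Complementary slackness (lambda_i * g_i(x) = 0 for all i): OK

Verdict: the first failing condition is stationarity -> stat.

stat


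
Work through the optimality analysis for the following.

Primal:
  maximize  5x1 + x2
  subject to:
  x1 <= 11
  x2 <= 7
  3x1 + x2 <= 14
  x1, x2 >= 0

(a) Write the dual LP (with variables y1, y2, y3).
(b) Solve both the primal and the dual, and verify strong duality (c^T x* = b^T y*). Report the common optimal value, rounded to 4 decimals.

The standard primal-dual pair for 'max c^T x s.t. A x <= b, x >= 0' is:
  Dual:  min b^T y  s.t.  A^T y >= c,  y >= 0.

So the dual LP is:
  minimize  11y1 + 7y2 + 14y3
  subject to:
    y1 + 3y3 >= 5
    y2 + y3 >= 1
    y1, y2, y3 >= 0

Solving the primal: x* = (4.6667, 0).
  primal value c^T x* = 23.3333.
Solving the dual: y* = (0, 0, 1.6667).
  dual value b^T y* = 23.3333.
Strong duality: c^T x* = b^T y*. Confirmed.

23.3333


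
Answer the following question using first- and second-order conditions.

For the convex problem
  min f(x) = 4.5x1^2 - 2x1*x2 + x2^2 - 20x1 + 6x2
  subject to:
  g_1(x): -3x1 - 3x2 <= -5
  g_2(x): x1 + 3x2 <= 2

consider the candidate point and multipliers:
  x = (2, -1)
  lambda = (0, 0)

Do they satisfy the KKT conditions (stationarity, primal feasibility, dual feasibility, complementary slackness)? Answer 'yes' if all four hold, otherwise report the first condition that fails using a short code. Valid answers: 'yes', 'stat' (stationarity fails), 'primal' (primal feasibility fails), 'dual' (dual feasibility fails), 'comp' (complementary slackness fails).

Gradient of f: grad f(x) = Q x + c = (0, 0)
Constraint values g_i(x) = a_i^T x - b_i:
  g_1((2, -1)) = 2
  g_2((2, -1)) = -3
Stationarity residual: grad f(x) + sum_i lambda_i a_i = (0, 0)
  -> stationarity OK
Primal feasibility (all g_i <= 0): FAILS
Dual feasibility (all lambda_i >= 0): OK
Complementary slackness (lambda_i * g_i(x) = 0 for all i): OK

Verdict: the first failing condition is primal_feasibility -> primal.

primal


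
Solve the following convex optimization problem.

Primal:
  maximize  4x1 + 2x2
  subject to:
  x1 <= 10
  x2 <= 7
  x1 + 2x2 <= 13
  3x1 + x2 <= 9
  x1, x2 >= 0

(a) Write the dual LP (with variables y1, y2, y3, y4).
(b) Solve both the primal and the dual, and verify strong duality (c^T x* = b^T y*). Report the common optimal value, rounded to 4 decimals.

The standard primal-dual pair for 'max c^T x s.t. A x <= b, x >= 0' is:
  Dual:  min b^T y  s.t.  A^T y >= c,  y >= 0.

So the dual LP is:
  minimize  10y1 + 7y2 + 13y3 + 9y4
  subject to:
    y1 + y3 + 3y4 >= 4
    y2 + 2y3 + y4 >= 2
    y1, y2, y3, y4 >= 0

Solving the primal: x* = (1, 6).
  primal value c^T x* = 16.
Solving the dual: y* = (0, 0, 0.4, 1.2).
  dual value b^T y* = 16.
Strong duality: c^T x* = b^T y*. Confirmed.

16


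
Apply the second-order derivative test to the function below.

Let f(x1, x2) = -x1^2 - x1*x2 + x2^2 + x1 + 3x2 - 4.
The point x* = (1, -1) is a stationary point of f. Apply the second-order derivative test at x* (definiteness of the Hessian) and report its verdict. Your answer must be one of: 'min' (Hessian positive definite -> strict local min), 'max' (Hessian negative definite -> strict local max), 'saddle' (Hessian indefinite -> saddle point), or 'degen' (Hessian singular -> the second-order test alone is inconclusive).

Compute the Hessian H = grad^2 f:
  H = [[-2, -1], [-1, 2]]
Verify stationarity: grad f(x*) = H x* + g = (0, 0).
Eigenvalues of H: -2.2361, 2.2361.
Eigenvalues have mixed signs, so H is indefinite -> x* is a saddle point.

saddle


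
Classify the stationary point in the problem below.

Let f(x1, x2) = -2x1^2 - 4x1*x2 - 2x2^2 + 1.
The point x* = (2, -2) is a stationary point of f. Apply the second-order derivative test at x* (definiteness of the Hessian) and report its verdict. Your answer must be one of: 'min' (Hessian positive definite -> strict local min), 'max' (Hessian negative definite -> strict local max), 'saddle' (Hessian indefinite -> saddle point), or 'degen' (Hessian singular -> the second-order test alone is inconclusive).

Compute the Hessian H = grad^2 f:
  H = [[-4, -4], [-4, -4]]
Verify stationarity: grad f(x*) = H x* + g = (0, 0).
Eigenvalues of H: -8, 0.
H has a zero eigenvalue (singular; negative semidefinite but not definite), so H is neither positive definite, negative definite, nor indefinite. The second-order test alone is inconclusive -> degen.
(Indeed, f is constant along the null direction of H through x*, so x* is not a strict local extremum.)

degen


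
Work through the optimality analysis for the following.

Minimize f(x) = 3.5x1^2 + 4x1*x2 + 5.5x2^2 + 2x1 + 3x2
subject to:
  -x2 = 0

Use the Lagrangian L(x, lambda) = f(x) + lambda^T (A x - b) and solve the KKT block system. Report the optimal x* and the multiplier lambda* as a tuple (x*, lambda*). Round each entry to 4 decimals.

Form the Lagrangian:
  L(x, lambda) = (1/2) x^T Q x + c^T x + lambda^T (A x - b)
Stationarity (grad_x L = 0): Q x + c + A^T lambda = 0.
Primal feasibility: A x = b.

This gives the KKT block system:
  [ Q   A^T ] [ x     ]   [-c ]
  [ A    0  ] [ lambda ] = [ b ]

Solving the linear system:
  x*      = (-0.2857, 0)
  lambda* = (1.8571)
  f(x*)   = -0.2857

x* = (-0.2857, 0), lambda* = (1.8571)


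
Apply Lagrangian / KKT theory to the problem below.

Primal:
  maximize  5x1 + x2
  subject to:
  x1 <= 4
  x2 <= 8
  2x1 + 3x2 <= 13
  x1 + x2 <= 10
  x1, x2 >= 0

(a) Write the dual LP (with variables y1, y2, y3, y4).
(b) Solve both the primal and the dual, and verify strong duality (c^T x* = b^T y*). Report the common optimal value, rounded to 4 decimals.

The standard primal-dual pair for 'max c^T x s.t. A x <= b, x >= 0' is:
  Dual:  min b^T y  s.t.  A^T y >= c,  y >= 0.

So the dual LP is:
  minimize  4y1 + 8y2 + 13y3 + 10y4
  subject to:
    y1 + 2y3 + y4 >= 5
    y2 + 3y3 + y4 >= 1
    y1, y2, y3, y4 >= 0

Solving the primal: x* = (4, 1.6667).
  primal value c^T x* = 21.6667.
Solving the dual: y* = (4.3333, 0, 0.3333, 0).
  dual value b^T y* = 21.6667.
Strong duality: c^T x* = b^T y*. Confirmed.

21.6667


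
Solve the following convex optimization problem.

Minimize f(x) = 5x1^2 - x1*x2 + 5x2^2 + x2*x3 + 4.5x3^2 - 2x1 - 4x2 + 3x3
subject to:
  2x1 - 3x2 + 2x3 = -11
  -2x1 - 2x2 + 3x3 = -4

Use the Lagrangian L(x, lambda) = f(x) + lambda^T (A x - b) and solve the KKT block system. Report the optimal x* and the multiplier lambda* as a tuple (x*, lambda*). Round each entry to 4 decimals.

Form the Lagrangian:
  L(x, lambda) = (1/2) x^T Q x + c^T x + lambda^T (A x - b)
Stationarity (grad_x L = 0): Q x + c + A^T lambda = 0.
Primal feasibility: A x = b.

This gives the KKT block system:
  [ Q   A^T ] [ x     ]   [-c ]
  [ A    0  ] [ lambda ] = [ b ]

Solving the linear system:
  x*      = (-1.5667, 1.8667, -1.1333)
  lambda* = (6.9267, -2.84)
  f(x*)   = 28.55

x* = (-1.5667, 1.8667, -1.1333), lambda* = (6.9267, -2.84)


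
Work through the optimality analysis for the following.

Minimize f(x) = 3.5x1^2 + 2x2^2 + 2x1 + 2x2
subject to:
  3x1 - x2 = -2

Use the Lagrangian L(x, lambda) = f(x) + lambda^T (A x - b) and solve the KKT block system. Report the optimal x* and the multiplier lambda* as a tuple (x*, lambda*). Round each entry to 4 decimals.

Form the Lagrangian:
  L(x, lambda) = (1/2) x^T Q x + c^T x + lambda^T (A x - b)
Stationarity (grad_x L = 0): Q x + c + A^T lambda = 0.
Primal feasibility: A x = b.

This gives the KKT block system:
  [ Q   A^T ] [ x     ]   [-c ]
  [ A    0  ] [ lambda ] = [ b ]

Solving the linear system:
  x*      = (-0.7442, -0.2326)
  lambda* = (1.0698)
  f(x*)   = 0.093

x* = (-0.7442, -0.2326), lambda* = (1.0698)


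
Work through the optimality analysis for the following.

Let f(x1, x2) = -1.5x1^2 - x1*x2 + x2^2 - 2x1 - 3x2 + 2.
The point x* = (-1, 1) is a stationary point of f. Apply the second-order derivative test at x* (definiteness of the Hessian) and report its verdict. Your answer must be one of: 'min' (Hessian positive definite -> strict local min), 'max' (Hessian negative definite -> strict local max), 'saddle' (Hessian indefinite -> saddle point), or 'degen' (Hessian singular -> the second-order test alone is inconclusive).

Compute the Hessian H = grad^2 f:
  H = [[-3, -1], [-1, 2]]
Verify stationarity: grad f(x*) = H x* + g = (0, 0).
Eigenvalues of H: -3.1926, 2.1926.
Eigenvalues have mixed signs, so H is indefinite -> x* is a saddle point.

saddle


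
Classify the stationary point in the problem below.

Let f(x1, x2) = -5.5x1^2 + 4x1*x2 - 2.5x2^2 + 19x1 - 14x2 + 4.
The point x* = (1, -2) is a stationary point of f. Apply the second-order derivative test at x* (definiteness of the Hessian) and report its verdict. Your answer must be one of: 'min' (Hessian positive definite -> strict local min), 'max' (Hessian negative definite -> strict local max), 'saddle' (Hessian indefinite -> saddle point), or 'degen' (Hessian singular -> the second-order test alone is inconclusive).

Compute the Hessian H = grad^2 f:
  H = [[-11, 4], [4, -5]]
Verify stationarity: grad f(x*) = H x* + g = (0, 0).
Eigenvalues of H: -13, -3.
Both eigenvalues < 0, so H is negative definite -> x* is a strict local max.

max


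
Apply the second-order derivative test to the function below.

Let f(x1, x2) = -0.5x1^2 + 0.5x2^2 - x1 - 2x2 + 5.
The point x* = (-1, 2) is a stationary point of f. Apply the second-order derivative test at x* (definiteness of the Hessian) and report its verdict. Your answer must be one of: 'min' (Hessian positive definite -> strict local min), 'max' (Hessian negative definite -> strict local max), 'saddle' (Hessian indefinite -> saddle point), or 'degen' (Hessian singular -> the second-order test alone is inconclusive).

Compute the Hessian H = grad^2 f:
  H = [[-1, 0], [0, 1]]
Verify stationarity: grad f(x*) = H x* + g = (0, 0).
Eigenvalues of H: -1, 1.
Eigenvalues have mixed signs, so H is indefinite -> x* is a saddle point.

saddle


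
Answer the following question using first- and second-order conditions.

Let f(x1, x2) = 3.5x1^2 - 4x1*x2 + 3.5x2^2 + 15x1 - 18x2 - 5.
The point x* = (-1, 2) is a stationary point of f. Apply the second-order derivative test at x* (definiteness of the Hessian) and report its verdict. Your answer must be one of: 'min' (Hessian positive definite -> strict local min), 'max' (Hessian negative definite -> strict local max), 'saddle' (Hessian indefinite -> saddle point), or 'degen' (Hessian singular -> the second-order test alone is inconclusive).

Compute the Hessian H = grad^2 f:
  H = [[7, -4], [-4, 7]]
Verify stationarity: grad f(x*) = H x* + g = (0, 0).
Eigenvalues of H: 3, 11.
Both eigenvalues > 0, so H is positive definite -> x* is a strict local min.

min


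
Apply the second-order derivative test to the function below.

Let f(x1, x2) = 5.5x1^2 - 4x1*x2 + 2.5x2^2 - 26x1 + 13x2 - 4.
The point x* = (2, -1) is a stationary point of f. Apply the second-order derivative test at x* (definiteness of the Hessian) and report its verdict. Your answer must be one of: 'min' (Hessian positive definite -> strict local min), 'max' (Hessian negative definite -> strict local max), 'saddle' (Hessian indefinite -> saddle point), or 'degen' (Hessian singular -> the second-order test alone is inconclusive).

Compute the Hessian H = grad^2 f:
  H = [[11, -4], [-4, 5]]
Verify stationarity: grad f(x*) = H x* + g = (0, 0).
Eigenvalues of H: 3, 13.
Both eigenvalues > 0, so H is positive definite -> x* is a strict local min.

min


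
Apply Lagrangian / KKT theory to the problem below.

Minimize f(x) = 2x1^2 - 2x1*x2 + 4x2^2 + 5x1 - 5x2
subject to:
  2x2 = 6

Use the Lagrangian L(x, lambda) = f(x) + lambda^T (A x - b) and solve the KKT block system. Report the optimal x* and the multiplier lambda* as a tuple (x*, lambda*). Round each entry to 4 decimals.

Form the Lagrangian:
  L(x, lambda) = (1/2) x^T Q x + c^T x + lambda^T (A x - b)
Stationarity (grad_x L = 0): Q x + c + A^T lambda = 0.
Primal feasibility: A x = b.

This gives the KKT block system:
  [ Q   A^T ] [ x     ]   [-c ]
  [ A    0  ] [ lambda ] = [ b ]

Solving the linear system:
  x*      = (0.25, 3)
  lambda* = (-9.25)
  f(x*)   = 20.875

x* = (0.25, 3), lambda* = (-9.25)


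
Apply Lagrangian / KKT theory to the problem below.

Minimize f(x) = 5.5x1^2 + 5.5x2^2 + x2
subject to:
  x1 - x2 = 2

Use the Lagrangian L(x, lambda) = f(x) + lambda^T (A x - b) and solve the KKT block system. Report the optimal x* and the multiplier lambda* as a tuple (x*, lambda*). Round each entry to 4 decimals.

Form the Lagrangian:
  L(x, lambda) = (1/2) x^T Q x + c^T x + lambda^T (A x - b)
Stationarity (grad_x L = 0): Q x + c + A^T lambda = 0.
Primal feasibility: A x = b.

This gives the KKT block system:
  [ Q   A^T ] [ x     ]   [-c ]
  [ A    0  ] [ lambda ] = [ b ]

Solving the linear system:
  x*      = (0.9545, -1.0455)
  lambda* = (-10.5)
  f(x*)   = 9.9773

x* = (0.9545, -1.0455), lambda* = (-10.5)


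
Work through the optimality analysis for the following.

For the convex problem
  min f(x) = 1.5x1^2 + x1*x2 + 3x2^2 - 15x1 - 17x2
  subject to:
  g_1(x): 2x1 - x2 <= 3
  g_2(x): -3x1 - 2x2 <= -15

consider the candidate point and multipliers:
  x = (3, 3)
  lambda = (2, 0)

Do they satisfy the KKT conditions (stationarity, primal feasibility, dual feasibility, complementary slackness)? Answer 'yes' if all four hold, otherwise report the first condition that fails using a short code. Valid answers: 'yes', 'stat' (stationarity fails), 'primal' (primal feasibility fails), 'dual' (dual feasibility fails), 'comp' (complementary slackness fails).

Gradient of f: grad f(x) = Q x + c = (-3, 4)
Constraint values g_i(x) = a_i^T x - b_i:
  g_1((3, 3)) = 0
  g_2((3, 3)) = 0
Stationarity residual: grad f(x) + sum_i lambda_i a_i = (1, 2)
  -> stationarity FAILS
Primal feasibility (all g_i <= 0): OK
Dual feasibility (all lambda_i >= 0): OK
Complementary slackness (lambda_i * g_i(x) = 0 for all i): OK

Verdict: the first failing condition is stationarity -> stat.

stat


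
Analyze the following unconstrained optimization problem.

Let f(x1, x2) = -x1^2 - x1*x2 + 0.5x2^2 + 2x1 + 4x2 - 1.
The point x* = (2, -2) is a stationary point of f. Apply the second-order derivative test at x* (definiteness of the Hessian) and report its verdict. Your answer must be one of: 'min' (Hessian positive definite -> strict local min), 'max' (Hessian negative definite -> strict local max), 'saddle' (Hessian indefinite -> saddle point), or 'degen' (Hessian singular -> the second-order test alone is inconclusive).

Compute the Hessian H = grad^2 f:
  H = [[-2, -1], [-1, 1]]
Verify stationarity: grad f(x*) = H x* + g = (0, 0).
Eigenvalues of H: -2.3028, 1.3028.
Eigenvalues have mixed signs, so H is indefinite -> x* is a saddle point.

saddle


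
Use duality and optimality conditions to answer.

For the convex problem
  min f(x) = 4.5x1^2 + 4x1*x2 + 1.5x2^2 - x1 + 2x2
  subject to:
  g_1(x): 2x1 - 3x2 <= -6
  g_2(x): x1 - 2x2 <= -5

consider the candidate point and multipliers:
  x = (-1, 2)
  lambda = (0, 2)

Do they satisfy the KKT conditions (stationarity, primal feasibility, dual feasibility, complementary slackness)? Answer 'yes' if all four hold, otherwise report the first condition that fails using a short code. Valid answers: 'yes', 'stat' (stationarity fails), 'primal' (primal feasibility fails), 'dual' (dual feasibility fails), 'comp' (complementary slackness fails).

Gradient of f: grad f(x) = Q x + c = (-2, 4)
Constraint values g_i(x) = a_i^T x - b_i:
  g_1((-1, 2)) = -2
  g_2((-1, 2)) = 0
Stationarity residual: grad f(x) + sum_i lambda_i a_i = (0, 0)
  -> stationarity OK
Primal feasibility (all g_i <= 0): OK
Dual feasibility (all lambda_i >= 0): OK
Complementary slackness (lambda_i * g_i(x) = 0 for all i): OK

Verdict: yes, KKT holds.

yes


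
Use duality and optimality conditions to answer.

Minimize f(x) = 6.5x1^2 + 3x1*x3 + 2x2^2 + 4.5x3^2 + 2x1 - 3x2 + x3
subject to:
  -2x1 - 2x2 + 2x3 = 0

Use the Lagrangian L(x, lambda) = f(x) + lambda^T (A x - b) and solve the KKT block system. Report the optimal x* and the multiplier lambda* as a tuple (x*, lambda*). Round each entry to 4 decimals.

Form the Lagrangian:
  L(x, lambda) = (1/2) x^T Q x + c^T x + lambda^T (A x - b)
Stationarity (grad_x L = 0): Q x + c + A^T lambda = 0.
Primal feasibility: A x = b.

This gives the KKT block system:
  [ Q   A^T ] [ x     ]   [-c ]
  [ A    0  ] [ lambda ] = [ b ]

Solving the linear system:
  x*      = (-0.2864, 0.4182, 0.1318)
  lambda* = (-0.6636)
  f(x*)   = -0.8477

x* = (-0.2864, 0.4182, 0.1318), lambda* = (-0.6636)


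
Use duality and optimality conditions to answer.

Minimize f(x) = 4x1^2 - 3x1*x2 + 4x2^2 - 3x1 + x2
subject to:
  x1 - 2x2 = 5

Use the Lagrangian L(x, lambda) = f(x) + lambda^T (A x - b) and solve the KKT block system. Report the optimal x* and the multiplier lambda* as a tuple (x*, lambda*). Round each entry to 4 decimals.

Form the Lagrangian:
  L(x, lambda) = (1/2) x^T Q x + c^T x + lambda^T (A x - b)
Stationarity (grad_x L = 0): Q x + c + A^T lambda = 0.
Primal feasibility: A x = b.

This gives the KKT block system:
  [ Q   A^T ] [ x     ]   [-c ]
  [ A    0  ] [ lambda ] = [ b ]

Solving the linear system:
  x*      = (0.7143, -2.1429)
  lambda* = (-9.1429)
  f(x*)   = 20.7143

x* = (0.7143, -2.1429), lambda* = (-9.1429)


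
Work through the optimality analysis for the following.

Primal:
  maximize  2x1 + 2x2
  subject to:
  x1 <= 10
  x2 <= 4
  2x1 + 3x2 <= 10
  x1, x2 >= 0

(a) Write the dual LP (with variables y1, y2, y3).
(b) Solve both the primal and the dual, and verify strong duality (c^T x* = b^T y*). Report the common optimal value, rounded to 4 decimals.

The standard primal-dual pair for 'max c^T x s.t. A x <= b, x >= 0' is:
  Dual:  min b^T y  s.t.  A^T y >= c,  y >= 0.

So the dual LP is:
  minimize  10y1 + 4y2 + 10y3
  subject to:
    y1 + 2y3 >= 2
    y2 + 3y3 >= 2
    y1, y2, y3 >= 0

Solving the primal: x* = (5, 0).
  primal value c^T x* = 10.
Solving the dual: y* = (0, 0, 1).
  dual value b^T y* = 10.
Strong duality: c^T x* = b^T y*. Confirmed.

10


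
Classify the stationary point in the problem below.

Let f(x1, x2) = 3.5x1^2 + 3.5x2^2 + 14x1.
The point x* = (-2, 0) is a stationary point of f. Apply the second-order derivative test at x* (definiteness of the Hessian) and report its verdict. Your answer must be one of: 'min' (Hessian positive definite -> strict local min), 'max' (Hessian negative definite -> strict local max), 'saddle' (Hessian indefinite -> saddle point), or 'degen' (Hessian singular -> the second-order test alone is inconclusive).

Compute the Hessian H = grad^2 f:
  H = [[7, 0], [0, 7]]
Verify stationarity: grad f(x*) = H x* + g = (0, 0).
Eigenvalues of H: 7, 7.
Both eigenvalues > 0, so H is positive definite -> x* is a strict local min.

min


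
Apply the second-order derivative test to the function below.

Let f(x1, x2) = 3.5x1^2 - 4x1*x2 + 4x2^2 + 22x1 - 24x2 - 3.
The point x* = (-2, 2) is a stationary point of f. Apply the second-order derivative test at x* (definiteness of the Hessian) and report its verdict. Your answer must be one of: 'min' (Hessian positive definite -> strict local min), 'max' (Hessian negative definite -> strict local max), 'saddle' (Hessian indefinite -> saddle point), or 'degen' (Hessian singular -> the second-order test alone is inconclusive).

Compute the Hessian H = grad^2 f:
  H = [[7, -4], [-4, 8]]
Verify stationarity: grad f(x*) = H x* + g = (0, 0).
Eigenvalues of H: 3.4689, 11.5311.
Both eigenvalues > 0, so H is positive definite -> x* is a strict local min.

min


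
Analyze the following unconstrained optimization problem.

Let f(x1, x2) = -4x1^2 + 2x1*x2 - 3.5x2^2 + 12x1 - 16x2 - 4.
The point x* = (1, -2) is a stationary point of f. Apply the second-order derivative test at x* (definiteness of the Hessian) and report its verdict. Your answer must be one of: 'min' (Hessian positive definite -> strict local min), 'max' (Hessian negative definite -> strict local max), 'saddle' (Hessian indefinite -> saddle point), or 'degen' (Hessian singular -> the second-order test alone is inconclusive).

Compute the Hessian H = grad^2 f:
  H = [[-8, 2], [2, -7]]
Verify stationarity: grad f(x*) = H x* + g = (0, 0).
Eigenvalues of H: -9.5616, -5.4384.
Both eigenvalues < 0, so H is negative definite -> x* is a strict local max.

max


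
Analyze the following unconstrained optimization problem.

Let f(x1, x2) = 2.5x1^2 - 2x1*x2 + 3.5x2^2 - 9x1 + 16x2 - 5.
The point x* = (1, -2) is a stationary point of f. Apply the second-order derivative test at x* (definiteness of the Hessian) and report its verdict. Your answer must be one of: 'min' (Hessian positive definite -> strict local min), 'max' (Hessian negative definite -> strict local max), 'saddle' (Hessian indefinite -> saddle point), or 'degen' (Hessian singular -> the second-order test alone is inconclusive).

Compute the Hessian H = grad^2 f:
  H = [[5, -2], [-2, 7]]
Verify stationarity: grad f(x*) = H x* + g = (0, 0).
Eigenvalues of H: 3.7639, 8.2361.
Both eigenvalues > 0, so H is positive definite -> x* is a strict local min.

min


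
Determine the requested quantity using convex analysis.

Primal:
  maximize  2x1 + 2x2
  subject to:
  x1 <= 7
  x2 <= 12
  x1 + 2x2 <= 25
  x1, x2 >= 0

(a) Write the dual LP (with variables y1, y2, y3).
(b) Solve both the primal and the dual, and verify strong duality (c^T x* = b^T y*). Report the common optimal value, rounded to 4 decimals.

The standard primal-dual pair for 'max c^T x s.t. A x <= b, x >= 0' is:
  Dual:  min b^T y  s.t.  A^T y >= c,  y >= 0.

So the dual LP is:
  minimize  7y1 + 12y2 + 25y3
  subject to:
    y1 + y3 >= 2
    y2 + 2y3 >= 2
    y1, y2, y3 >= 0

Solving the primal: x* = (7, 9).
  primal value c^T x* = 32.
Solving the dual: y* = (1, 0, 1).
  dual value b^T y* = 32.
Strong duality: c^T x* = b^T y*. Confirmed.

32


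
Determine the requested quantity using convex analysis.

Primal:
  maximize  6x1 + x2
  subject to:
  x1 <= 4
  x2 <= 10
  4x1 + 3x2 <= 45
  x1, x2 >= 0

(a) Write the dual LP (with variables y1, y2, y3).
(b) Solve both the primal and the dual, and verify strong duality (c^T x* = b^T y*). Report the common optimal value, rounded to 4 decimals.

The standard primal-dual pair for 'max c^T x s.t. A x <= b, x >= 0' is:
  Dual:  min b^T y  s.t.  A^T y >= c,  y >= 0.

So the dual LP is:
  minimize  4y1 + 10y2 + 45y3
  subject to:
    y1 + 4y3 >= 6
    y2 + 3y3 >= 1
    y1, y2, y3 >= 0

Solving the primal: x* = (4, 9.6667).
  primal value c^T x* = 33.6667.
Solving the dual: y* = (4.6667, 0, 0.3333).
  dual value b^T y* = 33.6667.
Strong duality: c^T x* = b^T y*. Confirmed.

33.6667


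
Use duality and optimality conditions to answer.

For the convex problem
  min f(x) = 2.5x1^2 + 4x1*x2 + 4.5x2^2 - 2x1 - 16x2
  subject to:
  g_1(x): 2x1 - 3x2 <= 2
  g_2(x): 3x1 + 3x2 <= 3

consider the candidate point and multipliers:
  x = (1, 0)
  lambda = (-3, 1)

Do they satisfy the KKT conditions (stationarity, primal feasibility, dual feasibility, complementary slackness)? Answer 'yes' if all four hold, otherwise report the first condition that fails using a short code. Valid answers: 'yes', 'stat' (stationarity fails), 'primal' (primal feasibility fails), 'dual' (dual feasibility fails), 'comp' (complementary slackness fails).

Gradient of f: grad f(x) = Q x + c = (3, -12)
Constraint values g_i(x) = a_i^T x - b_i:
  g_1((1, 0)) = 0
  g_2((1, 0)) = 0
Stationarity residual: grad f(x) + sum_i lambda_i a_i = (0, 0)
  -> stationarity OK
Primal feasibility (all g_i <= 0): OK
Dual feasibility (all lambda_i >= 0): FAILS
Complementary slackness (lambda_i * g_i(x) = 0 for all i): OK

Verdict: the first failing condition is dual_feasibility -> dual.

dual


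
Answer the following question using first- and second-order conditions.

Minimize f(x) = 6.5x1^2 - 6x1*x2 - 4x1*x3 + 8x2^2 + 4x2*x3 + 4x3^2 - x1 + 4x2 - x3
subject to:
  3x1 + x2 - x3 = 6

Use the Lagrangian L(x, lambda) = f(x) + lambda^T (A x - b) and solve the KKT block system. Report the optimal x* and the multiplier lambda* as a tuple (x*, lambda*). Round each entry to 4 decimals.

Form the Lagrangian:
  L(x, lambda) = (1/2) x^T Q x + c^T x + lambda^T (A x - b)
Stationarity (grad_x L = 0): Q x + c + A^T lambda = 0.
Primal feasibility: A x = b.

This gives the KKT block system:
  [ Q   A^T ] [ x     ]   [-c ]
  [ A    0  ] [ lambda ] = [ b ]

Solving the linear system:
  x*      = (1.7038, 0.7719, -0.1168)
  lambda* = (-5.6614)
  f(x*)   = 17.7347

x* = (1.7038, 0.7719, -0.1168), lambda* = (-5.6614)


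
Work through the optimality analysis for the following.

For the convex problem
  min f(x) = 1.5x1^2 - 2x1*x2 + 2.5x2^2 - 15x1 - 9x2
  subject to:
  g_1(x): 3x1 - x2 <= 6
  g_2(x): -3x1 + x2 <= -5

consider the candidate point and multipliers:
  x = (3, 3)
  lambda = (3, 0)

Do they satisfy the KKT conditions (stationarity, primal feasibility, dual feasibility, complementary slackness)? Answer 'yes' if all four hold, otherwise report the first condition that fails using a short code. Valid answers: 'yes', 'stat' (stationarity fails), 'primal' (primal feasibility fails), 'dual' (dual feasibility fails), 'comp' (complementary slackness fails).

Gradient of f: grad f(x) = Q x + c = (-12, 0)
Constraint values g_i(x) = a_i^T x - b_i:
  g_1((3, 3)) = 0
  g_2((3, 3)) = -1
Stationarity residual: grad f(x) + sum_i lambda_i a_i = (-3, -3)
  -> stationarity FAILS
Primal feasibility (all g_i <= 0): OK
Dual feasibility (all lambda_i >= 0): OK
Complementary slackness (lambda_i * g_i(x) = 0 for all i): OK

Verdict: the first failing condition is stationarity -> stat.

stat


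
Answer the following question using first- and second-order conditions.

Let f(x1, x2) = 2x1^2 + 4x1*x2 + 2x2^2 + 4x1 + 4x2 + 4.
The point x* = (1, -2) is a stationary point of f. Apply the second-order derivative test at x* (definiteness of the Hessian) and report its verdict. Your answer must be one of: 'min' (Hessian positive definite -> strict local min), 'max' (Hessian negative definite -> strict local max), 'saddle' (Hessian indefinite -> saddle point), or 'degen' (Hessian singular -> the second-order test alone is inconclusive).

Compute the Hessian H = grad^2 f:
  H = [[4, 4], [4, 4]]
Verify stationarity: grad f(x*) = H x* + g = (0, 0).
Eigenvalues of H: 0, 8.
H has a zero eigenvalue (singular; positive semidefinite but not definite), so H is neither positive definite, negative definite, nor indefinite. The second-order test alone is inconclusive -> degen.
(Indeed, f is constant along the null direction of H through x*, so x* is not a strict local extremum.)

degen


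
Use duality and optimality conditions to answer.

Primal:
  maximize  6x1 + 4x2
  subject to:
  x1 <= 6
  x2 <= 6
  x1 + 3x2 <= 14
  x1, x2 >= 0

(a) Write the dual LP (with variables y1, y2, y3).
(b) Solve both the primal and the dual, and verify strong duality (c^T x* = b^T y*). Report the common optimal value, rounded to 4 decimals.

The standard primal-dual pair for 'max c^T x s.t. A x <= b, x >= 0' is:
  Dual:  min b^T y  s.t.  A^T y >= c,  y >= 0.

So the dual LP is:
  minimize  6y1 + 6y2 + 14y3
  subject to:
    y1 + y3 >= 6
    y2 + 3y3 >= 4
    y1, y2, y3 >= 0

Solving the primal: x* = (6, 2.6667).
  primal value c^T x* = 46.6667.
Solving the dual: y* = (4.6667, 0, 1.3333).
  dual value b^T y* = 46.6667.
Strong duality: c^T x* = b^T y*. Confirmed.

46.6667


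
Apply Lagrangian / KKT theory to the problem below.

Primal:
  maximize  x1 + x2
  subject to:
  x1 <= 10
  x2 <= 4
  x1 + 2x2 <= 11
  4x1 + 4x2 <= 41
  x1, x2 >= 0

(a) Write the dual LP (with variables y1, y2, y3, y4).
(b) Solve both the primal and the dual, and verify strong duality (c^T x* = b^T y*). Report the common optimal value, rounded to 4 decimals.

The standard primal-dual pair for 'max c^T x s.t. A x <= b, x >= 0' is:
  Dual:  min b^T y  s.t.  A^T y >= c,  y >= 0.

So the dual LP is:
  minimize  10y1 + 4y2 + 11y3 + 41y4
  subject to:
    y1 + y3 + 4y4 >= 1
    y2 + 2y3 + 4y4 >= 1
    y1, y2, y3, y4 >= 0

Solving the primal: x* = (10, 0.25).
  primal value c^T x* = 10.25.
Solving the dual: y* = (0, 0, 0, 0.25).
  dual value b^T y* = 10.25.
Strong duality: c^T x* = b^T y*. Confirmed.

10.25
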